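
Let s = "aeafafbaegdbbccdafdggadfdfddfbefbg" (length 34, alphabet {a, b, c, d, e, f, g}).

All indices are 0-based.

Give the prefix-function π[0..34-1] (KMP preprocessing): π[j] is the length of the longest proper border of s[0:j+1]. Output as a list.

[0, 0, 1, 0, 1, 0, 0, 1, 2, 0, 0, 0, 0, 0, 0, 0, 1, 0, 0, 0, 0, 1, 0, 0, 0, 0, 0, 0, 0, 0, 0, 0, 0, 0]

π[0] = 0
j=1 s[j]='e': π[1]=0 (border '')
j=2 s[j]='a': π[2]=1 (border 'a')
j=3 s[j]='f': k: 1→0; π[3]=0 (border '')
j=4 s[j]='a': π[4]=1 (border 'a')
j=5 s[j]='f': k: 1→0; π[5]=0 (border '')
j=6 s[j]='b': π[6]=0 (border '')
j=7 s[j]='a': π[7]=1 (border 'a')
j=8 s[j]='e': π[8]=2 (border 'ae')
j=9 s[j]='g': k: 2→0; π[9]=0 (border '')
j=10 s[j]='d': π[10]=0 (border '')
j=11 s[j]='b': π[11]=0 (border '')
j=12 s[j]='b': π[12]=0 (border '')
j=13 s[j]='c': π[13]=0 (border '')
j=14 s[j]='c': π[14]=0 (border '')
j=15 s[j]='d': π[15]=0 (border '')
j=16 s[j]='a': π[16]=1 (border 'a')
j=17 s[j]='f': k: 1→0; π[17]=0 (border '')
j=18 s[j]='d': π[18]=0 (border '')
j=19 s[j]='g': π[19]=0 (border '')
j=20 s[j]='g': π[20]=0 (border '')
j=21 s[j]='a': π[21]=1 (border 'a')
j=22 s[j]='d': k: 1→0; π[22]=0 (border '')
j=23 s[j]='f': π[23]=0 (border '')
j=24 s[j]='d': π[24]=0 (border '')
j=25 s[j]='f': π[25]=0 (border '')
j=26 s[j]='d': π[26]=0 (border '')
j=27 s[j]='d': π[27]=0 (border '')
j=28 s[j]='f': π[28]=0 (border '')
j=29 s[j]='b': π[29]=0 (border '')
j=30 s[j]='e': π[30]=0 (border '')
j=31 s[j]='f': π[31]=0 (border '')
j=32 s[j]='b': π[32]=0 (border '')
j=33 s[j]='g': π[33]=0 (border '')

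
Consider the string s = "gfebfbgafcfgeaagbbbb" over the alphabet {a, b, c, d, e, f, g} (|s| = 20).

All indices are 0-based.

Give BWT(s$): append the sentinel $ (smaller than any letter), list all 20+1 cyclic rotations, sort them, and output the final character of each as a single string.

begabbbgeffgfbagcbaf$

rank  rotation               last
    0  $gfebfbgafcfgeaagbbbb  b
    1  aagbbbb$gfebfbgafcfge  e
    2  afcfgeaagbbbb$gfebfbg  g
    3  agbbbb$gfebfbgafcfgea  a
    4  b$gfebfbgafcfgeaagbbb  b
    5  bb$gfebfbgafcfgeaagbb  b
    6  bbb$gfebfbgafcfgeaagb  b
    7  bbbb$gfebfbgafcfgeaag  g
    8  bfbgafcfgeaagbbbb$gfe  e
    9  bgafcfgeaagbbbb$gfebf  f
   10  cfgeaagbbbb$gfebfbgaf  f
   11  eaagbbbb$gfebfbgafcfg  g
   12  ebfbgafcfgeaagbbbb$gf  f
   13  fbgafcfgeaagbbbb$gfeb  b
   14  fcfgeaagbbbb$gfebfbga  a
   15  febfbgafcfgeaagbbbb$g  g
   16  fgeaagbbbb$gfebfbgafc  c
   17  gafcfgeaagbbbb$gfebfb  b
   18  gbbbb$gfebfbgafcfgeaa  a
   19  geaagbbbb$gfebfbgafcf  f
   20  gfebfbgafcfgeaagbbbb$  $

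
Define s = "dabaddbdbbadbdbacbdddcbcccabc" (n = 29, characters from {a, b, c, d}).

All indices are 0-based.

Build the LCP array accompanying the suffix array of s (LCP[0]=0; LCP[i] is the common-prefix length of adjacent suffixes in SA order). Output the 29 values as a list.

sorted suffixes:
  #0 SA[0]=1  'abaddbdbbadbdbacbdddcbcccabc'
  #1 SA[1]=26  'abc'
  #2 SA[2]=15  'acbdddcbcccabc'
  #3 SA[3]=10  'adbdbacbdddcbcccabc'
  #4 SA[4]=3  'addbdbbadbdbacbdddcbcccabc'
  #5 SA[5]=14  'bacbdddcbcccabc'
  #6 SA[6]=9  'badbdbacbdddcbcccabc'
  #7 SA[7]=2  'baddbdbbadbdbacbdddcbcccabc'
  #8 SA[8]=8  'bbadbdbacbdddcbcccabc'
  #9 SA[9]=27  'bc'
  #10 SA[10]=22  'bcccabc'
  #11 SA[11]=12  'bdbacbdddcbcccabc'
  #12 SA[12]=6  'bdbbadbdbacbdddcbcccabc'
  #13 SA[13]=17  'bdddcbcccabc'
  #14 SA[14]=28  'c'
  #15 SA[15]=25  'cabc'
  #16 SA[16]=21  'cbcccabc'
  #17 SA[17]=16  'cbdddcbcccabc'
  #18 SA[18]=24  'ccabc'
  #19 SA[19]=23  'cccabc'
  #20 SA[20]=0  'dabaddbdbbadbdbacbdddcbcccabc'
  #21 SA[21]=13  'dbacbdddcbcccabc'
  #22 SA[22]=7  'dbbadbdbacbdddcbcccabc'
  #23 SA[23]=11  'dbdbacbdddcbcccabc'
  #24 SA[24]=5  'dbdbbadbdbacbdddcbcccabc'
  #25 SA[25]=20  'dcbcccabc'
  #26 SA[26]=4  'ddbdbbadbdbacbdddcbcccabc'
  #27 SA[27]=19  'ddcbcccabc'
  #28 SA[28]=18  'dddcbcccabc'

SA = [1, 26, 15, 10, 3, 14, 9, 2, 8, 27, 22, 12, 6, 17, 28, 25, 21, 16, 24, 23, 0, 13, 7, 11, 5, 20, 4, 19, 18]
rank  pair      lcp
   1  s[1:],s[26:]  2  'ab'
   2  s[26:],s[15:]  1  'a'
   3  s[15:],s[10:]  1  'a'
   4  s[10:],s[3:]  2  'ad'
   5  s[3:],s[14:]  0  ''
   6  s[14:],s[9:]  2  'ba'
   7  s[9:],s[2:]  3  'bad'
   8  s[2:],s[8:]  1  'b'
   9  s[8:],s[27:]  1  'b'
  10  s[27:],s[22:]  2  'bc'
  11  s[22:],s[12:]  1  'b'
  12  s[12:],s[6:]  3  'bdb'
  13  s[6:],s[17:]  2  'bd'
  14  s[17:],s[28:]  0  ''
  15  s[28:],s[25:]  1  'c'
  16  s[25:],s[21:]  1  'c'
  17  s[21:],s[16:]  2  'cb'
  18  s[16:],s[24:]  1  'c'
  19  s[24:],s[23:]  2  'cc'
  20  s[23:],s[0:]  0  ''
  21  s[0:],s[13:]  1  'd'
  22  s[13:],s[7:]  2  'db'
  23  s[7:],s[11:]  2  'db'
  24  s[11:],s[5:]  4  'dbdb'
  25  s[5:],s[20:]  1  'd'
  26  s[20:],s[4:]  1  'd'
  27  s[4:],s[19:]  2  'dd'
  28  s[19:],s[18:]  2  'dd'

[0, 2, 1, 1, 2, 0, 2, 3, 1, 1, 2, 1, 3, 2, 0, 1, 1, 2, 1, 2, 0, 1, 2, 2, 4, 1, 1, 2, 2]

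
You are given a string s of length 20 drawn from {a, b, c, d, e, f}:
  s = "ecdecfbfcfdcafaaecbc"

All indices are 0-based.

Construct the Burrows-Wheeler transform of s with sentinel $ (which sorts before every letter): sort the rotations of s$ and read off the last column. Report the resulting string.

cfaccfbdeeeffca$dacbc

rank  rotation               last
    0  $ecdecfbfcfdcafaaecbc  c
    1  aaecbc$ecdecfbfcfdcaf  f
    2  aecbc$ecdecfbfcfdcafa  a
    3  afaaecbc$ecdecfbfcfdc  c
    4  bc$ecdecfbfcfdcafaaec  c
    5  bfcfdcafaaecbc$ecdecf  f
    6  c$ecdecfbfcfdcafaaecb  b
    7  cafaaecbc$ecdecfbfcfd  d
    8  cbc$ecdecfbfcfdcafaae  e
    9  cdecfbfcfdcafaaecbc$e  e
   10  cfbfcfdcafaaecbc$ecde  e
   11  cfdcafaaecbc$ecdecfbf  f
   12  dcafaaecbc$ecdecfbfcf  f
   13  decfbfcfdcafaaecbc$ec  c
   14  ecbc$ecdecfbfcfdcafaa  a
   15  ecdecfbfcfdcafaaecbc$  $
   16  ecfbfcfdcafaaecbc$ecd  d
   17  faaecbc$ecdecfbfcfdca  a
   18  fbfcfdcafaaecbc$ecdec  c
   19  fcfdcafaaecbc$ecdecfb  b
   20  fdcafaaecbc$ecdecfbfc  c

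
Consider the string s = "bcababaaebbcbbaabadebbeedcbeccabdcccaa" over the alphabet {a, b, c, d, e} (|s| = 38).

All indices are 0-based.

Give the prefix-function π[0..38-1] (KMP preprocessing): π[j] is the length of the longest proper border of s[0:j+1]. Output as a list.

[0, 0, 0, 1, 0, 1, 0, 0, 0, 1, 1, 2, 1, 1, 0, 0, 1, 0, 0, 0, 1, 1, 0, 0, 0, 0, 1, 0, 0, 0, 0, 1, 0, 0, 0, 0, 0, 0]

π[0] = 0
j=1 s[j]='c': π[1]=0 (border '')
j=2 s[j]='a': π[2]=0 (border '')
j=3 s[j]='b': π[3]=1 (border 'b')
j=4 s[j]='a': k: 1→0; π[4]=0 (border '')
j=5 s[j]='b': π[5]=1 (border 'b')
j=6 s[j]='a': k: 1→0; π[6]=0 (border '')
j=7 s[j]='a': π[7]=0 (border '')
j=8 s[j]='e': π[8]=0 (border '')
j=9 s[j]='b': π[9]=1 (border 'b')
j=10 s[j]='b': k: 1→0; π[10]=1 (border 'b')
j=11 s[j]='c': π[11]=2 (border 'bc')
j=12 s[j]='b': k: 2→0; π[12]=1 (border 'b')
j=13 s[j]='b': k: 1→0; π[13]=1 (border 'b')
j=14 s[j]='a': k: 1→0; π[14]=0 (border '')
j=15 s[j]='a': π[15]=0 (border '')
j=16 s[j]='b': π[16]=1 (border 'b')
j=17 s[j]='a': k: 1→0; π[17]=0 (border '')
j=18 s[j]='d': π[18]=0 (border '')
j=19 s[j]='e': π[19]=0 (border '')
j=20 s[j]='b': π[20]=1 (border 'b')
j=21 s[j]='b': k: 1→0; π[21]=1 (border 'b')
j=22 s[j]='e': k: 1→0; π[22]=0 (border '')
j=23 s[j]='e': π[23]=0 (border '')
j=24 s[j]='d': π[24]=0 (border '')
j=25 s[j]='c': π[25]=0 (border '')
j=26 s[j]='b': π[26]=1 (border 'b')
j=27 s[j]='e': k: 1→0; π[27]=0 (border '')
j=28 s[j]='c': π[28]=0 (border '')
j=29 s[j]='c': π[29]=0 (border '')
j=30 s[j]='a': π[30]=0 (border '')
j=31 s[j]='b': π[31]=1 (border 'b')
j=32 s[j]='d': k: 1→0; π[32]=0 (border '')
j=33 s[j]='c': π[33]=0 (border '')
j=34 s[j]='c': π[34]=0 (border '')
j=35 s[j]='c': π[35]=0 (border '')
j=36 s[j]='a': π[36]=0 (border '')
j=37 s[j]='a': π[37]=0 (border '')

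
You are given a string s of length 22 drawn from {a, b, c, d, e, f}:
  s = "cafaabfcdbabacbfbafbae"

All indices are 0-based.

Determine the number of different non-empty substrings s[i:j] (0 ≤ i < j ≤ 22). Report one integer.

229

rank→(start, suffix):
  0 → (3, 'aabfcdbabacbfbafbae')
  1 → (10, 'abacbfbafbae')
  2 → (4, 'abfcdbabacbfbafbae')
  3 → (12, 'acbfbafbae')
  4 → (20, 'ae')
  5 → (1, 'afaabfcdbabacbfbafbae')
  6 → (17, 'afbae')
  7 → (9, 'babacbfbafbae')
  8 → (11, 'bacbfbafbae')
  9 → (19, 'bae')
  10 → (16, 'bafbae')
  11 → (14, 'bfbafbae')
  12 → (5, 'bfcdbabacbfbafbae')
  13 → (0, 'cafaabfcdbabacbfbafbae')
  14 → (13, 'cbfbafbae')
  15 → (7, 'cdbabacbfbafbae')
  16 → (8, 'dbabacbfbafbae')
  17 → (21, 'e')
  18 → (2, 'faabfcdbabacbfbafbae')
  19 → (18, 'fbae')
  20 → (15, 'fbafbae')
  21 → (6, 'fcdbabacbfbafbae')

SA = [3, 10, 4, 12, 20, 1, 17, 9, 11, 19, 16, 14, 5, 0, 13, 7, 8, 21, 2, 18, 15, 6]
rank  pair      lcp
   1  s[3:],s[10:]  1  'a'
   2  s[10:],s[4:]  2  'ab'
   3  s[4:],s[12:]  1  'a'
   4  s[12:],s[20:]  1  'a'
   5  s[20:],s[1:]  1  'a'
   6  s[1:],s[17:]  2  'af'
   7  s[17:],s[9:]  0  ''
   8  s[9:],s[11:]  2  'ba'
   9  s[11:],s[19:]  2  'ba'
  10  s[19:],s[16:]  2  'ba'
  11  s[16:],s[14:]  1  'b'
  12  s[14:],s[5:]  2  'bf'
  13  s[5:],s[0:]  0  ''
  14  s[0:],s[13:]  1  'c'
  15  s[13:],s[7:]  1  'c'
  16  s[7:],s[8:]  0  ''
  17  s[8:],s[21:]  0  ''
  18  s[21:],s[2:]  0  ''
  19  s[2:],s[18:]  1  'f'
  20  s[18:],s[15:]  3  'fba'
  21  s[15:],s[6:]  1  'f'

n(n+1)/2 = 22·23/2 = 253
Σ LCP = 0 + 1 + 2 + 1 + 1 + 1 + 2 + 0 + 2 + 2 + 2 + 1 + 2 + 0 + 1 + 1 + 0 + 0 + 0 + 1 + 3 + 1 = 24
distinct = 253 − 24 = 229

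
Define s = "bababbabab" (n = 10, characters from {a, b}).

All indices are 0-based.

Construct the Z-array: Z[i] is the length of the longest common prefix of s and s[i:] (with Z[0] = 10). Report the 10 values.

[10, 0, 3, 0, 1, 5, 0, 3, 0, 1]

Z[0]=10
i=1: fresh scan; Z[1]=0
i=2: fresh scan; Z[2]=3 grow→box=[2,5)
i=3: min(r-i=2, Z[1]=0)=0; Z[3]=0
i=4: min(r-i=1, Z[2]=3)=1; Z[4]=1
i=5: fresh scan; Z[5]=5 grow→box=[5,10)
i=6: min(r-i=4, Z[1]=0)=0; Z[6]=0
i=7: min(r-i=3, Z[2]=3)=3; Z[7]=3
i=8: min(r-i=2, Z[3]=0)=0; Z[8]=0
i=9: min(r-i=1, Z[4]=1)=1; Z[9]=1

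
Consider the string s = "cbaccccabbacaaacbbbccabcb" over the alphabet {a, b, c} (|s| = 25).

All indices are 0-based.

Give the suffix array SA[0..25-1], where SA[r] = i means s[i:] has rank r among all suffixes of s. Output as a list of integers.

[12, 13, 7, 21, 10, 14, 2, 24, 9, 1, 8, 16, 17, 22, 18, 11, 6, 20, 23, 0, 15, 5, 19, 4, 3]

rank→(start, suffix):
  0 → (12, 'aaacbbbccabcb')
  1 → (13, 'aacbbbccabcb')
  2 → (7, 'abbacaaacbbbccabcb')
  3 → (21, 'abcb')
  4 → (10, 'acaaacbbbccabcb')
  5 → (14, 'acbbbccabcb')
  6 → (2, 'accccabbacaaacbbbccabcb')
  7 → (24, 'b')
  8 → (9, 'bacaaacbbbccabcb')
  9 → (1, 'baccccabbacaaacbbbccabcb')
  10 → (8, 'bbacaaacbbbccabcb')
  11 → (16, 'bbbccabcb')
  12 → (17, 'bbccabcb')
  13 → (22, 'bcb')
  14 → (18, 'bccabcb')
  15 → (11, 'caaacbbbccabcb')
  16 → (6, 'cabbacaaacbbbccabcb')
  17 → (20, 'cabcb')
  18 → (23, 'cb')
  19 → (0, 'cbaccccabbacaaacbbbccabcb')
  20 → (15, 'cbbbccabcb')
  21 → (5, 'ccabbacaaacbbbccabcb')
  22 → (19, 'ccabcb')
  23 → (4, 'cccabbacaaacbbbccabcb')
  24 → (3, 'ccccabbacaaacbbbccabcb')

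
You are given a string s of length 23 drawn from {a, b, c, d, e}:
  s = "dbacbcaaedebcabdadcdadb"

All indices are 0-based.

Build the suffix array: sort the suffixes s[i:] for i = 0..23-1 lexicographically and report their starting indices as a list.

sorted suffixes:
  #0 SA[0]=6  'aaedebcabdadcdadb'
  #1 SA[1]=13  'abdadcdadb'
  #2 SA[2]=2  'acbcaaedebcabdadcdadb'
  #3 SA[3]=20  'adb'
  #4 SA[4]=16  'adcdadb'
  #5 SA[5]=7  'aedebcabdadcdadb'
  #6 SA[6]=22  'b'
  #7 SA[7]=1  'bacbcaaedebcabdadcdadb'
  #8 SA[8]=4  'bcaaedebcabdadcdadb'
  #9 SA[9]=11  'bcabdadcdadb'
  #10 SA[10]=14  'bdadcdadb'
  #11 SA[11]=5  'caaedebcabdadcdadb'
  #12 SA[12]=12  'cabdadcdadb'
  #13 SA[13]=3  'cbcaaedebcabdadcdadb'
  #14 SA[14]=18  'cdadb'
  #15 SA[15]=19  'dadb'
  #16 SA[16]=15  'dadcdadb'
  #17 SA[17]=21  'db'
  #18 SA[18]=0  'dbacbcaaedebcabdadcdadb'
  #19 SA[19]=17  'dcdadb'
  #20 SA[20]=9  'debcabdadcdadb'
  #21 SA[21]=10  'ebcabdadcdadb'
  #22 SA[22]=8  'edebcabdadcdadb'

[6, 13, 2, 20, 16, 7, 22, 1, 4, 11, 14, 5, 12, 3, 18, 19, 15, 21, 0, 17, 9, 10, 8]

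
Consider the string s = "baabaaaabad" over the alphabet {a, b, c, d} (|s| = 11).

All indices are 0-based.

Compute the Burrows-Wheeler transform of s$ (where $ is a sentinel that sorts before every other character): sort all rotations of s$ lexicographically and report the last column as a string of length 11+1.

rank  rotation      last
    0  $baabaaaabad  d
    1  aaaabad$baab  b
    2  aaabad$baaba  a
    3  aabaaaabad$b  b
    4  aabad$baabaa  a
    5  abaaaabad$ba  a
    6  abad$baabaaa  a
    7  ad$baabaaaab  b
    8  baaaabad$baa  a
    9  baabaaaabad$  $
   10  bad$baabaaaa  a
   11  d$baabaaaaba  a

dbabaaaba$aa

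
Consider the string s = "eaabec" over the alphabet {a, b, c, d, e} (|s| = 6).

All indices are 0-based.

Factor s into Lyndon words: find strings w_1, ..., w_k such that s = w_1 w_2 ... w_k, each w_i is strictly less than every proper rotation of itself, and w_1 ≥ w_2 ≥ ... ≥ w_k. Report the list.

["e", "aabec"]

emit factor 1: 'e' (i=0, period=1)
emit factor 2: 'aabec' (i=1, period=5)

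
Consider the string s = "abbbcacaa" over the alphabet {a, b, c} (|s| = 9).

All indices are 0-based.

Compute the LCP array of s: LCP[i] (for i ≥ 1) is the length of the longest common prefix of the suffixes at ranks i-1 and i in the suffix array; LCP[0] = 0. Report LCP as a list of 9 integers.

[0, 1, 1, 1, 0, 2, 1, 0, 2]

rank→(start, suffix):
  0 → (8, 'a')
  1 → (7, 'aa')
  2 → (0, 'abbbcacaa')
  3 → (5, 'acaa')
  4 → (1, 'bbbcacaa')
  5 → (2, 'bbcacaa')
  6 → (3, 'bcacaa')
  7 → (6, 'caa')
  8 → (4, 'cacaa')

SA = [8, 7, 0, 5, 1, 2, 3, 6, 4]
[i] adj suffixes → lcp
  [1] 8/7 → 1 ('a')
  [2] 7/0 → 1 ('a')
  [3] 0/5 → 1 ('a')
  [4] 5/1 → 0 ('')
  [5] 1/2 → 2 ('bb')
  [6] 2/3 → 1 ('b')
  [7] 3/6 → 0 ('')
  [8] 6/4 → 2 ('ca')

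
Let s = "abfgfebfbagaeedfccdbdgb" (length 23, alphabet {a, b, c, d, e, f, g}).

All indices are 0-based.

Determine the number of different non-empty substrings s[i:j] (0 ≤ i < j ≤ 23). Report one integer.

rank | idx | suffix
   0 |   0 | abfgfebfbagaeedfccdbdgb
   1 |  11 | aeedfccdbdgb
   2 |   9 | agaeedfccdbdgb
   3 |  22 | b
   4 |   8 | bagaeedfccdbdgb
   5 |  19 | bdgb
   6 |   6 | bfbagaeedfccdbdgb
   7 |   1 | bfgfebfbagaeedfccdbdgb
   8 |  16 | ccdbdgb
   9 |  17 | cdbdgb
  10 |  18 | dbdgb
  11 |  14 | dfccdbdgb
  12 |  20 | dgb
  13 |   5 | ebfbagaeedfccdbdgb
  14 |  13 | edfccdbdgb
  15 |  12 | eedfccdbdgb
  16 |   7 | fbagaeedfccdbdgb
  17 |  15 | fccdbdgb
  18 |   4 | febfbagaeedfccdbdgb
  19 |   2 | fgfebfbagaeedfccdbdgb
  20 |  10 | gaeedfccdbdgb
  21 |  21 | gb
  22 |   3 | gfebfbagaeedfccdbdgb

SA = [0, 11, 9, 22, 8, 19, 6, 1, 16, 17, 18, 14, 20, 5, 13, 12, 7, 15, 4, 2, 10, 21, 3]
[i] adj suffixes → lcp
  [1] 0/11 → 1 ('a')
  [2] 11/9 → 1 ('a')
  [3] 9/22 → 0 ('')
  [4] 22/8 → 1 ('b')
  [5] 8/19 → 1 ('b')
  [6] 19/6 → 1 ('b')
  [7] 6/1 → 2 ('bf')
  [8] 1/16 → 0 ('')
  [9] 16/17 → 1 ('c')
  [10] 17/18 → 0 ('')
  [11] 18/14 → 1 ('d')
  [12] 14/20 → 1 ('d')
  [13] 20/5 → 0 ('')
  [14] 5/13 → 1 ('e')
  [15] 13/12 → 1 ('e')
  [16] 12/7 → 0 ('')
  [17] 7/15 → 1 ('f')
  [18] 15/4 → 1 ('f')
  [19] 4/2 → 1 ('f')
  [20] 2/10 → 0 ('')
  [21] 10/21 → 1 ('g')
  [22] 21/3 → 1 ('g')

n(n+1)/2 = 23·24/2 = 276
Σ LCP = 0 + 1 + 1 + 0 + 1 + 1 + 1 + 2 + 0 + 1 + 0 + 1 + 1 + 0 + 1 + 1 + 0 + 1 + 1 + 1 + 0 + 1 + 1 = 17
distinct = 276 − 17 = 259

259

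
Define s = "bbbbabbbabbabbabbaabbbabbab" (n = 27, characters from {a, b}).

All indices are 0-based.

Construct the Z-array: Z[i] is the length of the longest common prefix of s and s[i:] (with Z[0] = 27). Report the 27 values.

[27, 3, 2, 1, 0, 3, 2, 1, 0, 2, 1, 0, 2, 1, 0, 2, 1, 0, 0, 3, 2, 1, 0, 2, 1, 0, 1]

Z[0]=27
i=1: fresh scan; Z[1]=3 extend→box=[1,4)
i=2: min(r-i=2, Z[1]=3)=2; Z[2]=2
i=3: min(r-i=1, Z[2]=2)=1; Z[3]=1
i=4: fresh scan; Z[4]=0
i=5: fresh scan; Z[5]=3 extend→box=[5,8)
i=6: min(r-i=2, Z[1]=3)=2; Z[6]=2
i=7: min(r-i=1, Z[2]=2)=1; Z[7]=1
i=8: fresh scan; Z[8]=0
i=9: fresh scan; Z[9]=2 extend→box=[9,11)
i=10: min(r-i=1, Z[1]=3)=1; Z[10]=1
i=11: fresh scan; Z[11]=0
i=12: fresh scan; Z[12]=2 extend→box=[12,14)
i=13: min(r-i=1, Z[1]=3)=1; Z[13]=1
i=14: fresh scan; Z[14]=0
i=15: fresh scan; Z[15]=2 extend→box=[15,17)
i=16: min(r-i=1, Z[1]=3)=1; Z[16]=1
i=17: fresh scan; Z[17]=0
i=18: fresh scan; Z[18]=0
i=19: fresh scan; Z[19]=3 extend→box=[19,22)
i=20: min(r-i=2, Z[1]=3)=2; Z[20]=2
i=21: min(r-i=1, Z[2]=2)=1; Z[21]=1
i=22: fresh scan; Z[22]=0
i=23: fresh scan; Z[23]=2 extend→box=[23,25)
i=24: min(r-i=1, Z[1]=3)=1; Z[24]=1
i=25: fresh scan; Z[25]=0
i=26: fresh scan; Z[26]=1 extend→box=[26,27)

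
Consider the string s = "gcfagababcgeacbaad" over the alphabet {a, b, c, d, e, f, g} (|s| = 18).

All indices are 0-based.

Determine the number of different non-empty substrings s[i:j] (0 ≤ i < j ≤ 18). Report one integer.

rank→(start, suffix):
  0 → (15, 'aad')
  1 → (5, 'ababcgeacbaad')
  2 → (7, 'abcgeacbaad')
  3 → (12, 'acbaad')
  4 → (16, 'ad')
  5 → (3, 'agababcgeacbaad')
  6 → (14, 'baad')
  7 → (6, 'babcgeacbaad')
  8 → (8, 'bcgeacbaad')
  9 → (13, 'cbaad')
  10 → (1, 'cfagababcgeacbaad')
  11 → (9, 'cgeacbaad')
  12 → (17, 'd')
  13 → (11, 'eacbaad')
  14 → (2, 'fagababcgeacbaad')
  15 → (4, 'gababcgeacbaad')
  16 → (0, 'gcfagababcgeacbaad')
  17 → (10, 'geacbaad')

SA = [15, 5, 7, 12, 16, 3, 14, 6, 8, 13, 1, 9, 17, 11, 2, 4, 0, 10]
[i] adj suffixes → lcp
  [1] 15/5 → 1 ('a')
  [2] 5/7 → 2 ('ab')
  [3] 7/12 → 1 ('a')
  [4] 12/16 → 1 ('a')
  [5] 16/3 → 1 ('a')
  [6] 3/14 → 0 ('')
  [7] 14/6 → 2 ('ba')
  [8] 6/8 → 1 ('b')
  [9] 8/13 → 0 ('')
  [10] 13/1 → 1 ('c')
  [11] 1/9 → 1 ('c')
  [12] 9/17 → 0 ('')
  [13] 17/11 → 0 ('')
  [14] 11/2 → 0 ('')
  [15] 2/4 → 0 ('')
  [16] 4/0 → 1 ('g')
  [17] 0/10 → 1 ('g')

n(n+1)/2 = 18·19/2 = 171
Σ LCP = 0 + 1 + 2 + 1 + 1 + 1 + 0 + 2 + 1 + 0 + 1 + 1 + 0 + 0 + 0 + 0 + 1 + 1 = 13
distinct = 171 − 13 = 158

158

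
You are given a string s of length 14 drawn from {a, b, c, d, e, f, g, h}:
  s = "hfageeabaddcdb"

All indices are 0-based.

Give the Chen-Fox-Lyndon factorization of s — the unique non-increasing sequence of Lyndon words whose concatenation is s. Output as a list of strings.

emit factor 1: 'h' (i=0, period=1)
emit factor 2: 'f' (i=1, period=1)
emit factor 3: 'agee' (i=2, period=4)
emit factor 4: 'abaddcdb' (i=6, period=8)

["h", "f", "agee", "abaddcdb"]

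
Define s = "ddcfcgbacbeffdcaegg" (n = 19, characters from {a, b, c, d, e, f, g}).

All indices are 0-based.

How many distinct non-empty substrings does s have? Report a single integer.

177

rank | idx | suffix
   0 |   7 | acbeffdcaegg
   1 |  15 | aegg
   2 |   6 | bacbeffdcaegg
   3 |   9 | beffdcaegg
   4 |  14 | caegg
   5 |   8 | cbeffdcaegg
   6 |   2 | cfcgbacbeffdcaegg
   7 |   4 | cgbacbeffdcaegg
   8 |  13 | dcaegg
   9 |   1 | dcfcgbacbeffdcaegg
  10 |   0 | ddcfcgbacbeffdcaegg
  11 |  10 | effdcaegg
  12 |  16 | egg
  13 |   3 | fcgbacbeffdcaegg
  14 |  12 | fdcaegg
  15 |  11 | ffdcaegg
  16 |  18 | g
  17 |   5 | gbacbeffdcaegg
  18 |  17 | gg

SA = [7, 15, 6, 9, 14, 8, 2, 4, 13, 1, 0, 10, 16, 3, 12, 11, 18, 5, 17]
i: (SA[i-1],SA[i]) lcp shared
  1: (7,15) 1 'a'
  2: (15,6) 0 ''
  3: (6,9) 1 'b'
  4: (9,14) 0 ''
  5: (14,8) 1 'c'
  6: (8,2) 1 'c'
  7: (2,4) 1 'c'
  8: (4,13) 0 ''
  9: (13,1) 2 'dc'
  10: (1,0) 1 'd'
  11: (0,10) 0 ''
  12: (10,16) 1 'e'
  13: (16,3) 0 ''
  14: (3,12) 1 'f'
  15: (12,11) 1 'f'
  16: (11,18) 0 ''
  17: (18,5) 1 'g'
  18: (5,17) 1 'g'

n(n+1)/2 = 19·20/2 = 190
Σ LCP = 0 + 1 + 0 + 1 + 0 + 1 + 1 + 1 + 0 + 2 + 1 + 0 + 1 + 0 + 1 + 1 + 0 + 1 + 1 = 13
distinct = 190 − 13 = 177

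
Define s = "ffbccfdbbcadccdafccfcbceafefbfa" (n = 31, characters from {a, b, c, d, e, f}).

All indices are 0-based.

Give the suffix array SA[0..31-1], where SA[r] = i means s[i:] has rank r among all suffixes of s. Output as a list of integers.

rank | idx | suffix
   0 |  30 | a
   1 |  10 | adccdafccfcbceafefbfa
   2 |  15 | afccfcbceafefbfa
   3 |  24 | afefbfa
   4 |   7 | bbcadccdafccfcbceafefbfa
   5 |   8 | bcadccdafccfcbceafefbfa
   6 |   2 | bccfdbbcadccdafccfcbceafefbfa
   7 |  21 | bceafefbfa
   8 |  28 | bfa
   9 |   9 | cadccdafccfcbceafefbfa
  10 |  20 | cbceafefbfa
  11 |  12 | ccdafccfcbceafefbfa
  12 |  17 | ccfcbceafefbfa
  13 |   3 | ccfdbbcadccdafccfcbceafefbfa
  14 |  13 | cdafccfcbceafefbfa
  15 |  22 | ceafefbfa
  16 |  18 | cfcbceafefbfa
  17 |   4 | cfdbbcadccdafccfcbceafefbfa
  18 |  14 | dafccfcbceafefbfa
  19 |   6 | dbbcadccdafccfcbceafefbfa
  20 |  11 | dccdafccfcbceafefbfa
  21 |  23 | eafefbfa
  22 |  26 | efbfa
  23 |  29 | fa
  24 |   1 | fbccfdbbcadccdafccfcbceafefbfa
  25 |  27 | fbfa
  26 |  19 | fcbceafefbfa
  27 |  16 | fccfcbceafefbfa
  28 |   5 | fdbbcadccdafccfcbceafefbfa
  29 |  25 | fefbfa
  30 |   0 | ffbccfdbbcadccdafccfcbceafefbfa

[30, 10, 15, 24, 7, 8, 2, 21, 28, 9, 20, 12, 17, 3, 13, 22, 18, 4, 14, 6, 11, 23, 26, 29, 1, 27, 19, 16, 5, 25, 0]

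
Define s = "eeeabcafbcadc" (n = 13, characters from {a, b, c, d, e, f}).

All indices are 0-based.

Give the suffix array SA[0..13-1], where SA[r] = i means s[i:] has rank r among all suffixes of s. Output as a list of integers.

[3, 10, 6, 8, 4, 12, 9, 5, 11, 2, 1, 0, 7]

sorted suffixes:
  #0 SA[0]=3  'abcafbcadc'
  #1 SA[1]=10  'adc'
  #2 SA[2]=6  'afbcadc'
  #3 SA[3]=8  'bcadc'
  #4 SA[4]=4  'bcafbcadc'
  #5 SA[5]=12  'c'
  #6 SA[6]=9  'cadc'
  #7 SA[7]=5  'cafbcadc'
  #8 SA[8]=11  'dc'
  #9 SA[9]=2  'eabcafbcadc'
  #10 SA[10]=1  'eeabcafbcadc'
  #11 SA[11]=0  'eeeabcafbcadc'
  #12 SA[12]=7  'fbcadc'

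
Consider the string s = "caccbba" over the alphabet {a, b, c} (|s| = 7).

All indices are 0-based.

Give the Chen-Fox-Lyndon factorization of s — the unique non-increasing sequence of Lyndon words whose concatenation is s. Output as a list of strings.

emit factor 1: 'c' (i=0, period=1)
emit factor 2: 'accbb' (i=1, period=5)
emit factor 3: 'a' (i=6, period=1)

["c", "accbb", "a"]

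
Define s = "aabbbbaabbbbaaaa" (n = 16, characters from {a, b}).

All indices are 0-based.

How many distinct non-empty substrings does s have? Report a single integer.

88

sorted suffixes:
  #0 SA[0]=15  'a'
  #1 SA[1]=14  'aa'
  #2 SA[2]=13  'aaa'
  #3 SA[3]=12  'aaaa'
  #4 SA[4]=6  'aabbbbaaaa'
  #5 SA[5]=0  'aabbbbaabbbbaaaa'
  #6 SA[6]=7  'abbbbaaaa'
  #7 SA[7]=1  'abbbbaabbbbaaaa'
  #8 SA[8]=11  'baaaa'
  #9 SA[9]=5  'baabbbbaaaa'
  #10 SA[10]=10  'bbaaaa'
  #11 SA[11]=4  'bbaabbbbaaaa'
  #12 SA[12]=9  'bbbaaaa'
  #13 SA[13]=3  'bbbaabbbbaaaa'
  #14 SA[14]=8  'bbbbaaaa'
  #15 SA[15]=2  'bbbbaabbbbaaaa'

SA = [15, 14, 13, 12, 6, 0, 7, 1, 11, 5, 10, 4, 9, 3, 8, 2]
[i] adj suffixes → lcp
  [1] 15/14 → 1 ('a')
  [2] 14/13 → 2 ('aa')
  [3] 13/12 → 3 ('aaa')
  [4] 12/6 → 2 ('aa')
  [5] 6/0 → 8 ('aabbbbaa')
  [6] 0/7 → 1 ('a')
  [7] 7/1 → 7 ('abbbbaa')
  [8] 1/11 → 0 ('')
  [9] 11/5 → 3 ('baa')
  [10] 5/10 → 1 ('b')
  [11] 10/4 → 4 ('bbaa')
  [12] 4/9 → 2 ('bb')
  [13] 9/3 → 5 ('bbbaa')
  [14] 3/8 → 3 ('bbb')
  [15] 8/2 → 6 ('bbbbaa')

n(n+1)/2 = 16·17/2 = 136
Σ LCP = 0 + 1 + 2 + 3 + 2 + 8 + 1 + 7 + 0 + 3 + 1 + 4 + 2 + 5 + 3 + 6 = 48
distinct = 136 − 48 = 88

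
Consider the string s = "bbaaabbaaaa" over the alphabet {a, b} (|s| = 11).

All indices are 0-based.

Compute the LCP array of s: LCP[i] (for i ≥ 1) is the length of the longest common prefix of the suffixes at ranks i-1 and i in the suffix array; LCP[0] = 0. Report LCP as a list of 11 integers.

[0, 1, 2, 3, 3, 2, 1, 0, 4, 1, 5]

rank | idx | suffix
   0 |  10 | a
   1 |   9 | aa
   2 |   8 | aaa
   3 |   7 | aaaa
   4 |   2 | aaabbaaaa
   5 |   3 | aabbaaaa
   6 |   4 | abbaaaa
   7 |   6 | baaaa
   8 |   1 | baaabbaaaa
   9 |   5 | bbaaaa
  10 |   0 | bbaaabbaaaa

SA = [10, 9, 8, 7, 2, 3, 4, 6, 1, 5, 0]
i: (SA[i-1],SA[i]) lcp shared
  1: (10,9) 1 'a'
  2: (9,8) 2 'aa'
  3: (8,7) 3 'aaa'
  4: (7,2) 3 'aaa'
  5: (2,3) 2 'aa'
  6: (3,4) 1 'a'
  7: (4,6) 0 ''
  8: (6,1) 4 'baaa'
  9: (1,5) 1 'b'
  10: (5,0) 5 'bbaaa'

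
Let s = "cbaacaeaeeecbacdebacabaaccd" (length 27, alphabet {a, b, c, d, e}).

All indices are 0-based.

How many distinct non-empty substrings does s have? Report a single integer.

sorted suffixes:
  #0 SA[0]=2  'aacaeaeeecbacdebacabaaccd'
  #1 SA[1]=22  'aaccd'
  #2 SA[2]=20  'abaaccd'
  #3 SA[3]=18  'acabaaccd'
  #4 SA[4]=3  'acaeaeeecbacdebacabaaccd'
  #5 SA[5]=23  'accd'
  #6 SA[6]=13  'acdebacabaaccd'
  #7 SA[7]=5  'aeaeeecbacdebacabaaccd'
  #8 SA[8]=7  'aeeecbacdebacabaaccd'
  #9 SA[9]=1  'baacaeaeeecbacdebacabaaccd'
  #10 SA[10]=21  'baaccd'
  #11 SA[11]=17  'bacabaaccd'
  #12 SA[12]=12  'bacdebacabaaccd'
  #13 SA[13]=19  'cabaaccd'
  #14 SA[14]=4  'caeaeeecbacdebacabaaccd'
  #15 SA[15]=0  'cbaacaeaeeecbacdebacabaaccd'
  #16 SA[16]=11  'cbacdebacabaaccd'
  #17 SA[17]=24  'ccd'
  #18 SA[18]=25  'cd'
  #19 SA[19]=14  'cdebacabaaccd'
  #20 SA[20]=26  'd'
  #21 SA[21]=15  'debacabaaccd'
  #22 SA[22]=6  'eaeeecbacdebacabaaccd'
  #23 SA[23]=16  'ebacabaaccd'
  #24 SA[24]=10  'ecbacdebacabaaccd'
  #25 SA[25]=9  'eecbacdebacabaaccd'
  #26 SA[26]=8  'eeecbacdebacabaaccd'

SA = [2, 22, 20, 18, 3, 23, 13, 5, 7, 1, 21, 17, 12, 19, 4, 0, 11, 24, 25, 14, 26, 15, 6, 16, 10, 9, 8]
rank  pair      lcp
   1  s[2:],s[22:]  3  'aac'
   2  s[22:],s[20:]  1  'a'
   3  s[20:],s[18:]  1  'a'
   4  s[18:],s[3:]  3  'aca'
   5  s[3:],s[23:]  2  'ac'
   6  s[23:],s[13:]  2  'ac'
   7  s[13:],s[5:]  1  'a'
   8  s[5:],s[7:]  2  'ae'
   9  s[7:],s[1:]  0  ''
  10  s[1:],s[21:]  4  'baac'
  11  s[21:],s[17:]  2  'ba'
  12  s[17:],s[12:]  3  'bac'
  13  s[12:],s[19:]  0  ''
  14  s[19:],s[4:]  2  'ca'
  15  s[4:],s[0:]  1  'c'
  16  s[0:],s[11:]  3  'cba'
  17  s[11:],s[24:]  1  'c'
  18  s[24:],s[25:]  1  'c'
  19  s[25:],s[14:]  2  'cd'
  20  s[14:],s[26:]  0  ''
  21  s[26:],s[15:]  1  'd'
  22  s[15:],s[6:]  0  ''
  23  s[6:],s[16:]  1  'e'
  24  s[16:],s[10:]  1  'e'
  25  s[10:],s[9:]  1  'e'
  26  s[9:],s[8:]  2  'ee'

n(n+1)/2 = 27·28/2 = 378
Σ LCP = 0 + 3 + 1 + 1 + 3 + 2 + 2 + 1 + 2 + 0 + 4 + 2 + 3 + 0 + 2 + 1 + 3 + 1 + 1 + 2 + 0 + 1 + 0 + 1 + 1 + 1 + 2 = 40
distinct = 378 − 40 = 338

338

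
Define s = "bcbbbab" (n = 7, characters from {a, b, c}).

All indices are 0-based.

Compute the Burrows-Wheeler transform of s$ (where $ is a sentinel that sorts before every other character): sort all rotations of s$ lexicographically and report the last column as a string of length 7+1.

bbabbc$b

rank  rotation  last
    0  $bcbbbab  b
    1  ab$bcbbb  b
    2  b$bcbbba  a
    3  bab$bcbb  b
    4  bbab$bcb  b
    5  bbbab$bc  c
    6  bcbbbab$  $
    7  cbbbab$b  b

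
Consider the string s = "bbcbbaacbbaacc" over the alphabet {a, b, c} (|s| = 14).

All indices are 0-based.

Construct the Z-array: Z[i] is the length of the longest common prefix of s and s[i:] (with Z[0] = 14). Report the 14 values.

Z[0]=14
i=1: i≥r, start 0; Z[1]=1 extend→box=[1,2)
i=2: i≥r, start 0; Z[2]=0
i=3: i≥r, start 0; Z[3]=2 extend→box=[3,5)
i=4: min(r-i=1, Z[1]=1)=1; Z[4]=1
i=5: i≥r, start 0; Z[5]=0
i=6: i≥r, start 0; Z[6]=0
i=7: i≥r, start 0; Z[7]=0
i=8: i≥r, start 0; Z[8]=2 extend→box=[8,10)
i=9: min(r-i=1, Z[1]=1)=1; Z[9]=1
i=10: i≥r, start 0; Z[10]=0
i=11: i≥r, start 0; Z[11]=0
i=12: i≥r, start 0; Z[12]=0
i=13: i≥r, start 0; Z[13]=0

[14, 1, 0, 2, 1, 0, 0, 0, 2, 1, 0, 0, 0, 0]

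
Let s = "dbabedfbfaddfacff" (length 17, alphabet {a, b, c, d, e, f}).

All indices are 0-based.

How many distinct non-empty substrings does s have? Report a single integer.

140

rank | idx | suffix
   0 |   2 | abedfbfaddfacff
   1 |  13 | acff
   2 |   9 | addfacff
   3 |   1 | babedfbfaddfacff
   4 |   3 | bedfbfaddfacff
   5 |   7 | bfaddfacff
   6 |  14 | cff
   7 |   0 | dbabedfbfaddfacff
   8 |  10 | ddfacff
   9 |  11 | dfacff
  10 |   5 | dfbfaddfacff
  11 |   4 | edfbfaddfacff
  12 |  16 | f
  13 |  12 | facff
  14 |   8 | faddfacff
  15 |   6 | fbfaddfacff
  16 |  15 | ff

SA = [2, 13, 9, 1, 3, 7, 14, 0, 10, 11, 5, 4, 16, 12, 8, 6, 15]
i: (SA[i-1],SA[i]) lcp shared
  1: (2,13) 1 'a'
  2: (13,9) 1 'a'
  3: (9,1) 0 ''
  4: (1,3) 1 'b'
  5: (3,7) 1 'b'
  6: (7,14) 0 ''
  7: (14,0) 0 ''
  8: (0,10) 1 'd'
  9: (10,11) 1 'd'
  10: (11,5) 2 'df'
  11: (5,4) 0 ''
  12: (4,16) 0 ''
  13: (16,12) 1 'f'
  14: (12,8) 2 'fa'
  15: (8,6) 1 'f'
  16: (6,15) 1 'f'

n(n+1)/2 = 17·18/2 = 153
Σ LCP = 0 + 1 + 1 + 0 + 1 + 1 + 0 + 0 + 1 + 1 + 2 + 0 + 0 + 1 + 2 + 1 + 1 = 13
distinct = 153 − 13 = 140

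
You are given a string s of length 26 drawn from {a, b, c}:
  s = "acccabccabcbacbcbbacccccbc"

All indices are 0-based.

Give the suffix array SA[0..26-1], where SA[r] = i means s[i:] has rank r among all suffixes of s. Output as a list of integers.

rank | idx | suffix
   0 |   8 | abcbacbcbbacccccbc
   1 |   4 | abccabcbacbcbbacccccbc
   2 |  12 | acbcbbacccccbc
   3 |   0 | acccabccabcbacbcbbacccccbc
   4 |  18 | acccccbc
   5 |  11 | bacbcbbacccccbc
   6 |  17 | bacccccbc
   7 |  16 | bbacccccbc
   8 |  24 | bc
   9 |   9 | bcbacbcbbacccccbc
  10 |  14 | bcbbacccccbc
  11 |   5 | bccabcbacbcbbacccccbc
  12 |  25 | c
  13 |   7 | cabcbacbcbbacccccbc
  14 |   3 | cabccabcbacbcbbacccccbc
  15 |  10 | cbacbcbbacccccbc
  16 |  15 | cbbacccccbc
  17 |  23 | cbc
  18 |  13 | cbcbbacccccbc
  19 |   6 | ccabcbacbcbbacccccbc
  20 |   2 | ccabccabcbacbcbbacccccbc
  21 |  22 | ccbc
  22 |   1 | cccabccabcbacbcbbacccccbc
  23 |  21 | cccbc
  24 |  20 | ccccbc
  25 |  19 | cccccbc

[8, 4, 12, 0, 18, 11, 17, 16, 24, 9, 14, 5, 25, 7, 3, 10, 15, 23, 13, 6, 2, 22, 1, 21, 20, 19]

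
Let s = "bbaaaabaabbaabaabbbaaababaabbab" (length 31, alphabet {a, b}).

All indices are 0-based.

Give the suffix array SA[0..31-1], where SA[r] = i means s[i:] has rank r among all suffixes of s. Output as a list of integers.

rank | idx | suffix
   0 |   2 | aaaabaabbaabaabbbaaababaabbab
   1 |   3 | aaabaabbaabaabbbaaababaabbab
   2 |  19 | aaababaabbab
   3 |   4 | aabaabbaabaabbbaaababaabbab
   4 |  11 | aabaabbbaaababaabbab
   5 |  20 | aababaabbab
   6 |   7 | aabbaabaabbbaaababaabbab
   7 |  25 | aabbab
   8 |  14 | aabbbaaababaabbab
   9 |  29 | ab
  10 |   5 | abaabbaabaabbbaaababaabbab
  11 |  23 | abaabbab
  12 |  12 | abaabbbaaababaabbab
  13 |  21 | ababaabbab
  14 |   8 | abbaabaabbbaaababaabbab
  15 |  26 | abbab
  16 |  15 | abbbaaababaabbab
  17 |  30 | b
  18 |   1 | baaaabaabbaabaabbbaaababaabbab
  19 |  18 | baaababaabbab
  20 |  10 | baabaabbbaaababaabbab
  21 |   6 | baabbaabaabbbaaababaabbab
  22 |  24 | baabbab
  23 |  13 | baabbbaaababaabbab
  24 |  28 | bab
  25 |  22 | babaabbab
  26 |   0 | bbaaaabaabbaabaabbbaaababaabbab
  27 |  17 | bbaaababaabbab
  28 |   9 | bbaabaabbbaaababaabbab
  29 |  27 | bbab
  30 |  16 | bbbaaababaabbab

[2, 3, 19, 4, 11, 20, 7, 25, 14, 29, 5, 23, 12, 21, 8, 26, 15, 30, 1, 18, 10, 6, 24, 13, 28, 22, 0, 17, 9, 27, 16]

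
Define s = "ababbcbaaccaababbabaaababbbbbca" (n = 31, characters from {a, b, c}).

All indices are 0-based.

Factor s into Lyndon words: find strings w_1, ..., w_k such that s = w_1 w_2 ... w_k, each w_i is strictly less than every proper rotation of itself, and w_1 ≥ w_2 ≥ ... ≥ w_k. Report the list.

emit factor 1: 'ababbcb' (i=0, period=7)
emit factor 2: 'aacc' (i=7, period=4)
emit factor 3: 'aababbab' (i=11, period=8)
emit factor 4: 'aaababbbbbc' (i=19, period=11)
emit factor 5: 'a' (i=30, period=1)

["ababbcb", "aacc", "aababbab", "aaababbbbbc", "a"]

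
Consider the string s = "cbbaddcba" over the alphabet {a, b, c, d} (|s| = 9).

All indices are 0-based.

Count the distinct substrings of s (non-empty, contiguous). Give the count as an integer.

rank→(start, suffix):
  0 → (8, 'a')
  1 → (3, 'addcba')
  2 → (7, 'ba')
  3 → (2, 'baddcba')
  4 → (1, 'bbaddcba')
  5 → (6, 'cba')
  6 → (0, 'cbbaddcba')
  7 → (5, 'dcba')
  8 → (4, 'ddcba')

SA = [8, 3, 7, 2, 1, 6, 0, 5, 4]
i: (SA[i-1],SA[i]) lcp shared
  1: (8,3) 1 'a'
  2: (3,7) 0 ''
  3: (7,2) 2 'ba'
  4: (2,1) 1 'b'
  5: (1,6) 0 ''
  6: (6,0) 2 'cb'
  7: (0,5) 0 ''
  8: (5,4) 1 'd'

n(n+1)/2 = 9·10/2 = 45
Σ LCP = 0 + 1 + 0 + 2 + 1 + 0 + 2 + 0 + 1 = 7
distinct = 45 − 7 = 38

38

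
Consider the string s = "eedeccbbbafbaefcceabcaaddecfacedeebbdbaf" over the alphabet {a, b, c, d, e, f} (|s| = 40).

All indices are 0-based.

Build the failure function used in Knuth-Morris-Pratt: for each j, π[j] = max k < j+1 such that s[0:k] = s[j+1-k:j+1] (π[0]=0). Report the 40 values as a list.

π[0] = 0
j=1 s[j]='e': π[1]=1 (border 'e')
j=2 s[j]='d': k: 1→0; π[2]=0 (border '')
j=3 s[j]='e': π[3]=1 (border 'e')
j=4 s[j]='c': k: 1→0; π[4]=0 (border '')
j=5 s[j]='c': π[5]=0 (border '')
j=6 s[j]='b': π[6]=0 (border '')
j=7 s[j]='b': π[7]=0 (border '')
j=8 s[j]='b': π[8]=0 (border '')
j=9 s[j]='a': π[9]=0 (border '')
j=10 s[j]='f': π[10]=0 (border '')
j=11 s[j]='b': π[11]=0 (border '')
j=12 s[j]='a': π[12]=0 (border '')
j=13 s[j]='e': π[13]=1 (border 'e')
j=14 s[j]='f': k: 1→0; π[14]=0 (border '')
j=15 s[j]='c': π[15]=0 (border '')
j=16 s[j]='c': π[16]=0 (border '')
j=17 s[j]='e': π[17]=1 (border 'e')
j=18 s[j]='a': k: 1→0; π[18]=0 (border '')
j=19 s[j]='b': π[19]=0 (border '')
j=20 s[j]='c': π[20]=0 (border '')
j=21 s[j]='a': π[21]=0 (border '')
j=22 s[j]='a': π[22]=0 (border '')
j=23 s[j]='d': π[23]=0 (border '')
j=24 s[j]='d': π[24]=0 (border '')
j=25 s[j]='e': π[25]=1 (border 'e')
j=26 s[j]='c': k: 1→0; π[26]=0 (border '')
j=27 s[j]='f': π[27]=0 (border '')
j=28 s[j]='a': π[28]=0 (border '')
j=29 s[j]='c': π[29]=0 (border '')
j=30 s[j]='e': π[30]=1 (border 'e')
j=31 s[j]='d': k: 1→0; π[31]=0 (border '')
j=32 s[j]='e': π[32]=1 (border 'e')
j=33 s[j]='e': π[33]=2 (border 'ee')
j=34 s[j]='b': k: 2→1→0; π[34]=0 (border '')
j=35 s[j]='b': π[35]=0 (border '')
j=36 s[j]='d': π[36]=0 (border '')
j=37 s[j]='b': π[37]=0 (border '')
j=38 s[j]='a': π[38]=0 (border '')
j=39 s[j]='f': π[39]=0 (border '')

[0, 1, 0, 1, 0, 0, 0, 0, 0, 0, 0, 0, 0, 1, 0, 0, 0, 1, 0, 0, 0, 0, 0, 0, 0, 1, 0, 0, 0, 0, 1, 0, 1, 2, 0, 0, 0, 0, 0, 0]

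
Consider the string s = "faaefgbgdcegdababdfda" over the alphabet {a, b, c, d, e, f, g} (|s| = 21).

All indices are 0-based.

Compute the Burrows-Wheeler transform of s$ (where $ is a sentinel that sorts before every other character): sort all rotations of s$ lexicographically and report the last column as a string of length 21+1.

adfdbaaagdfggbac$defeb

rank  rotation                last
    0  $faaefgbgdcegdababdfda  a
    1  a$faaefgbgdcegdababdfd  d
    2  aaefgbgdcegdababdfda$f  f
    3  ababdfda$faaefgbgdcegd  d
    4  abdfda$faaefgbgdcegdab  b
    5  aefgbgdcegdababdfda$fa  a
    6  babdfda$faaefgbgdcegda  a
    7  bdfda$faaefgbgdcegdaba  a
    8  bgdcegdababdfda$faaefg  g
    9  cegdababdfda$faaefgbgd  d
   10  da$faaefgbgdcegdababdf  f
   11  dababdfda$faaefgbgdceg  g
   12  dcegdababdfda$faaefgbg  g
   13  dfda$faaefgbgdcegdabab  b
   14  efgbgdcegdababdfda$faa  a
   15  egdababdfda$faaefgbgdc  c
   16  faaefgbgdcegdababdfda$  $
   17  fda$faaefgbgdcegdababd  d
   18  fgbgdcegdababdfda$faae  e
   19  gbgdcegdababdfda$faaef  f
   20  gdababdfda$faaefgbgdce  e
   21  gdcegdababdfda$faaefgb  b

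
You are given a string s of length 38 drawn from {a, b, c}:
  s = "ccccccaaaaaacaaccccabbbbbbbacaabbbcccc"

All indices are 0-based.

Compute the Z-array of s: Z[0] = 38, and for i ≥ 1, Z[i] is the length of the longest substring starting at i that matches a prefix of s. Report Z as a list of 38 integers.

Z[0]=38
i=1: fresh scan; Z[1]=5 grow→box=[1,6)
i=2: min(r-i=4, Z[1]=5)=4; Z[2]=4
i=3: min(r-i=3, Z[2]=4)=3; Z[3]=3
i=4: min(r-i=2, Z[3]=3)=2; Z[4]=2
i=5: min(r-i=1, Z[4]=2)=1; Z[5]=1
i=6: fresh scan; Z[6]=0
i=7: fresh scan; Z[7]=0
i=8: fresh scan; Z[8]=0
i=9: fresh scan; Z[9]=0
i=10: fresh scan; Z[10]=0
i=11: fresh scan; Z[11]=0
i=12: fresh scan; Z[12]=1 grow→box=[12,13)
i=13: fresh scan; Z[13]=0
i=14: fresh scan; Z[14]=0
i=15: fresh scan; Z[15]=4 grow→box=[15,19)
i=16: min(r-i=3, Z[1]=5)=3; Z[16]=3
i=17: min(r-i=2, Z[2]=4)=2; Z[17]=2
i=18: min(r-i=1, Z[3]=3)=1; Z[18]=1
i=19: fresh scan; Z[19]=0
i=20: fresh scan; Z[20]=0
i=21: fresh scan; Z[21]=0
i=22: fresh scan; Z[22]=0
i=23: fresh scan; Z[23]=0
i=24: fresh scan; Z[24]=0
i=25: fresh scan; Z[25]=0
i=26: fresh scan; Z[26]=0
i=27: fresh scan; Z[27]=0
i=28: fresh scan; Z[28]=1 grow→box=[28,29)
i=29: fresh scan; Z[29]=0
i=30: fresh scan; Z[30]=0
i=31: fresh scan; Z[31]=0
i=32: fresh scan; Z[32]=0
i=33: fresh scan; Z[33]=0
i=34: fresh scan; Z[34]=4 grow→box=[34,38)
i=35: min(r-i=3, Z[1]=5)=3; Z[35]=3
i=36: min(r-i=2, Z[2]=4)=2; Z[36]=2
i=37: min(r-i=1, Z[3]=3)=1; Z[37]=1

[38, 5, 4, 3, 2, 1, 0, 0, 0, 0, 0, 0, 1, 0, 0, 4, 3, 2, 1, 0, 0, 0, 0, 0, 0, 0, 0, 0, 1, 0, 0, 0, 0, 0, 4, 3, 2, 1]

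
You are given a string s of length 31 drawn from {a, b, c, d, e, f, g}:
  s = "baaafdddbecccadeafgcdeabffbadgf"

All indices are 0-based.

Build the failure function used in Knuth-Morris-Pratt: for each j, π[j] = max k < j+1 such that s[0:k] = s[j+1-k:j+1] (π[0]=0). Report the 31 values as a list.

π[0] = 0
j=1 s[j]='a': π[1]=0 (border '')
j=2 s[j]='a': π[2]=0 (border '')
j=3 s[j]='a': π[3]=0 (border '')
j=4 s[j]='f': π[4]=0 (border '')
j=5 s[j]='d': π[5]=0 (border '')
j=6 s[j]='d': π[6]=0 (border '')
j=7 s[j]='d': π[7]=0 (border '')
j=8 s[j]='b': π[8]=1 (border 'b')
j=9 s[j]='e': k: 1→0; π[9]=0 (border '')
j=10 s[j]='c': π[10]=0 (border '')
j=11 s[j]='c': π[11]=0 (border '')
j=12 s[j]='c': π[12]=0 (border '')
j=13 s[j]='a': π[13]=0 (border '')
j=14 s[j]='d': π[14]=0 (border '')
j=15 s[j]='e': π[15]=0 (border '')
j=16 s[j]='a': π[16]=0 (border '')
j=17 s[j]='f': π[17]=0 (border '')
j=18 s[j]='g': π[18]=0 (border '')
j=19 s[j]='c': π[19]=0 (border '')
j=20 s[j]='d': π[20]=0 (border '')
j=21 s[j]='e': π[21]=0 (border '')
j=22 s[j]='a': π[22]=0 (border '')
j=23 s[j]='b': π[23]=1 (border 'b')
j=24 s[j]='f': k: 1→0; π[24]=0 (border '')
j=25 s[j]='f': π[25]=0 (border '')
j=26 s[j]='b': π[26]=1 (border 'b')
j=27 s[j]='a': π[27]=2 (border 'ba')
j=28 s[j]='d': k: 2→0; π[28]=0 (border '')
j=29 s[j]='g': π[29]=0 (border '')
j=30 s[j]='f': π[30]=0 (border '')

[0, 0, 0, 0, 0, 0, 0, 0, 1, 0, 0, 0, 0, 0, 0, 0, 0, 0, 0, 0, 0, 0, 0, 1, 0, 0, 1, 2, 0, 0, 0]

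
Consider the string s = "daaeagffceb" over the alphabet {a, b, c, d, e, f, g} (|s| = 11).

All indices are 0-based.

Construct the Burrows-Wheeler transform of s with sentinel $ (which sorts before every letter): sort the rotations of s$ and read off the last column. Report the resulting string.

bdaeef$acfga

rank  rotation      last
    0  $daaeagffceb  b
    1  aaeagffceb$d  d
    2  aeagffceb$da  a
    3  agffceb$daae  e
    4  b$daaeagffce  e
    5  ceb$daaeagff  f
    6  daaeagffceb$  $
    7  eagffceb$daa  a
    8  eb$daaeagffc  c
    9  fceb$daaeagf  f
   10  ffceb$daaeag  g
   11  gffceb$daaea  a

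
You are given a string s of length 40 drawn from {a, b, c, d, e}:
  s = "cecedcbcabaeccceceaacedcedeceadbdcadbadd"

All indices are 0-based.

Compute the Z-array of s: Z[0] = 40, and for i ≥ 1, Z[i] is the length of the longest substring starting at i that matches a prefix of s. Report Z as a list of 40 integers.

[40, 0, 2, 0, 0, 1, 0, 1, 0, 0, 0, 0, 1, 1, 4, 0, 2, 0, 0, 0, 2, 0, 0, 2, 0, 0, 0, 2, 0, 0, 0, 0, 0, 1, 0, 0, 0, 0, 0, 0]

Z[0]=40
i=1: fresh scan; Z[1]=0
i=2: fresh scan; Z[2]=2 extend→box=[2,4)
i=3: min(r-i=1, Z[1]=0)=0; Z[3]=0
i=4: fresh scan; Z[4]=0
i=5: fresh scan; Z[5]=1 extend→box=[5,6)
i=6: fresh scan; Z[6]=0
i=7: fresh scan; Z[7]=1 extend→box=[7,8)
i=8: fresh scan; Z[8]=0
i=9: fresh scan; Z[9]=0
i=10: fresh scan; Z[10]=0
i=11: fresh scan; Z[11]=0
i=12: fresh scan; Z[12]=1 extend→box=[12,13)
i=13: fresh scan; Z[13]=1 extend→box=[13,14)
i=14: fresh scan; Z[14]=4 extend→box=[14,18)
i=15: min(r-i=3, Z[1]=0)=0; Z[15]=0
i=16: min(r-i=2, Z[2]=2)=2; Z[16]=2
i=17: min(r-i=1, Z[3]=0)=0; Z[17]=0
i=18: fresh scan; Z[18]=0
i=19: fresh scan; Z[19]=0
i=20: fresh scan; Z[20]=2 extend→box=[20,22)
i=21: min(r-i=1, Z[1]=0)=0; Z[21]=0
i=22: fresh scan; Z[22]=0
i=23: fresh scan; Z[23]=2 extend→box=[23,25)
i=24: min(r-i=1, Z[1]=0)=0; Z[24]=0
i=25: fresh scan; Z[25]=0
i=26: fresh scan; Z[26]=0
i=27: fresh scan; Z[27]=2 extend→box=[27,29)
i=28: min(r-i=1, Z[1]=0)=0; Z[28]=0
i=29: fresh scan; Z[29]=0
i=30: fresh scan; Z[30]=0
i=31: fresh scan; Z[31]=0
i=32: fresh scan; Z[32]=0
i=33: fresh scan; Z[33]=1 extend→box=[33,34)
i=34: fresh scan; Z[34]=0
i=35: fresh scan; Z[35]=0
i=36: fresh scan; Z[36]=0
i=37: fresh scan; Z[37]=0
i=38: fresh scan; Z[38]=0
i=39: fresh scan; Z[39]=0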